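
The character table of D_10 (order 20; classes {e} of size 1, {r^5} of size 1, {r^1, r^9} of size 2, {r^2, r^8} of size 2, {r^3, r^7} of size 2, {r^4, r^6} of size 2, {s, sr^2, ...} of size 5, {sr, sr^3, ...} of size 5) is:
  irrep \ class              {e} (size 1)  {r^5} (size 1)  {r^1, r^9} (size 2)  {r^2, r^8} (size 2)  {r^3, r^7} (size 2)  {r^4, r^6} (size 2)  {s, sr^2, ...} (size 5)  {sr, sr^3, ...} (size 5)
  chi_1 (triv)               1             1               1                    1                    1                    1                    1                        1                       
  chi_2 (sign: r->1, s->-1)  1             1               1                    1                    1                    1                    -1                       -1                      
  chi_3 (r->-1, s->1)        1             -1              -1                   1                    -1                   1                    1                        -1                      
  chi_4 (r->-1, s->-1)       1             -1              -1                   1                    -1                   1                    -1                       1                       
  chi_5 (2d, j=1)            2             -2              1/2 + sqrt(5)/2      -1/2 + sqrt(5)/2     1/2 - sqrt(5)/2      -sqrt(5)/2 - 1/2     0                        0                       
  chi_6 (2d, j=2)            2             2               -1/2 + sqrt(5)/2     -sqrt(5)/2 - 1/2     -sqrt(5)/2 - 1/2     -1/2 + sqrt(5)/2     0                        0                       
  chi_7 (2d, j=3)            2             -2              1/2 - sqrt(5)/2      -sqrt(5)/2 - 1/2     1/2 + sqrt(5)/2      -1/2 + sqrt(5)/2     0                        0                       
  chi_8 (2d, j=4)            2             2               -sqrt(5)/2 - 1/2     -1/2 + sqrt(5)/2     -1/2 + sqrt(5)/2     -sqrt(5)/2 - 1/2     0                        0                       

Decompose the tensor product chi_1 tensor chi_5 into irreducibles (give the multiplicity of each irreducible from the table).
chi_1 tensor chi_5 = chi_5 (all other irreducibles have multiplicity 0).

The character of a tensor product is the pointwise product (chi_1 * chi_5)(C) = chi_1(C) * chi_5(C):
  {e}: (1)*(2), {r^5}: (1)*(-2), {r^1, r^9}: (1)*(1/2 + sqrt(5)/2), {r^2, r^8}: (1)*(-1/2 + sqrt(5)/2), {r^3, r^7}: (1)*(1/2 - sqrt(5)/2), {r^4, r^6}: (1)*(-sqrt(5)/2 - 1/2), {s, sr^2, ...}: (1)*(0), {sr, sr^3, ...}: (1)*(0)
so (chi_1 * chi_5) takes values
  {e} -> 2, {r^5} -> -2, {r^1, r^9} -> 1/2 + sqrt(5)/2, {r^2, r^8} -> -1/2 + sqrt(5)/2, {r^3, r^7} -> 1/2 - sqrt(5)/2, {r^4, r^6} -> -sqrt(5)/2 - 1/2, {s, sr^2, ...} -> 0, {sr, sr^3, ...} -> 0.
Now take the inner product of this character with each irreducible chi from the table, <chi_1*chi_5, chi> = (1/20) sum_C |C| (chi_1*chi_5)(C) conj(chi(C)):
  <chi_1*chi_5, chi_1> = (1/20)[1*(2)*conj(1) + 1*(-2)*conj(1) + 2*(1/2 + sqrt(5)/2)*conj(1) + 2*(-1/2 + sqrt(5)/2)*conj(1) + 2*(1/2 - sqrt(5)/2)*conj(1) + 2*(-sqrt(5)/2 - 1/2)*conj(1) + 5*(0)*conj(1) + 5*(0)*conj(1)]
      = (1/20)[(2) + (-2) + (1 + sqrt(5)) + (-1 + sqrt(5)) + (1 - sqrt(5)) + (-sqrt(5) - 1) + (0) + (0)] = 0/20 = 0
  <chi_1*chi_5, chi_2> = (1/20)[1*(2)*conj(1) + 1*(-2)*conj(1) + 2*(1/2 + sqrt(5)/2)*conj(1) + 2*(-1/2 + sqrt(5)/2)*conj(1) + 2*(1/2 - sqrt(5)/2)*conj(1) + 2*(-sqrt(5)/2 - 1/2)*conj(1) + 5*(0)*conj(-1) + 5*(0)*conj(-1)]
      = (1/20)[(2) + (-2) + (1 + sqrt(5)) + (-1 + sqrt(5)) + (1 - sqrt(5)) + (-sqrt(5) - 1) + (0) + (0)] = 0/20 = 0
  <chi_1*chi_5, chi_3> = (1/20)[1*(2)*conj(1) + 1*(-2)*conj(-1) + 2*(1/2 + sqrt(5)/2)*conj(-1) + 2*(-1/2 + sqrt(5)/2)*conj(1) + 2*(1/2 - sqrt(5)/2)*conj(-1) + 2*(-sqrt(5)/2 - 1/2)*conj(1) + 5*(0)*conj(1) + 5*(0)*conj(-1)]
      = (1/20)[(2) + (2) + (-sqrt(5) - 1) + (-1 + sqrt(5)) + (-1 + sqrt(5)) + (-sqrt(5) - 1) + (0) + (0)] = 0/20 = 0
  <chi_1*chi_5, chi_4> = (1/20)[1*(2)*conj(1) + 1*(-2)*conj(-1) + 2*(1/2 + sqrt(5)/2)*conj(-1) + 2*(-1/2 + sqrt(5)/2)*conj(1) + 2*(1/2 - sqrt(5)/2)*conj(-1) + 2*(-sqrt(5)/2 - 1/2)*conj(1) + 5*(0)*conj(-1) + 5*(0)*conj(1)]
      = (1/20)[(2) + (2) + (-sqrt(5) - 1) + (-1 + sqrt(5)) + (-1 + sqrt(5)) + (-sqrt(5) - 1) + (0) + (0)] = 0/20 = 0
  <chi_1*chi_5, chi_5> = (1/20)[1*(2)*conj(2) + 1*(-2)*conj(-2) + 2*(1/2 + sqrt(5)/2)*conj(1/2 + sqrt(5)/2) + 2*(-1/2 + sqrt(5)/2)*conj(-1/2 + sqrt(5)/2) + 2*(1/2 - sqrt(5)/2)*conj(1/2 - sqrt(5)/2) + 2*(-sqrt(5)/2 - 1/2)*conj(-sqrt(5)/2 - 1/2) + 5*(0)*conj(0) + 5*(0)*conj(0)]
      = (1/20)[(4) + (4) + (sqrt(5) + 3) + (3 - sqrt(5)) + (3 - sqrt(5)) + (sqrt(5) + 3) + (0) + (0)] = 20/20 = 1
  <chi_1*chi_5, chi_6> = (1/20)[1*(2)*conj(2) + 1*(-2)*conj(2) + 2*(1/2 + sqrt(5)/2)*conj(-1/2 + sqrt(5)/2) + 2*(-1/2 + sqrt(5)/2)*conj(-sqrt(5)/2 - 1/2) + 2*(1/2 - sqrt(5)/2)*conj(-sqrt(5)/2 - 1/2) + 2*(-sqrt(5)/2 - 1/2)*conj(-1/2 + sqrt(5)/2) + 5*(0)*conj(0) + 5*(0)*conj(0)]
      = (1/20)[(4) + (-4) + (2) + (-2) + (2) + (-2) + (0) + (0)] = 0/20 = 0
  <chi_1*chi_5, chi_7> = (1/20)[1*(2)*conj(2) + 1*(-2)*conj(-2) + 2*(1/2 + sqrt(5)/2)*conj(1/2 - sqrt(5)/2) + 2*(-1/2 + sqrt(5)/2)*conj(-sqrt(5)/2 - 1/2) + 2*(1/2 - sqrt(5)/2)*conj(1/2 + sqrt(5)/2) + 2*(-sqrt(5)/2 - 1/2)*conj(-1/2 + sqrt(5)/2) + 5*(0)*conj(0) + 5*(0)*conj(0)]
      = (1/20)[(4) + (4) + (-2) + (-2) + (-2) + (-2) + (0) + (0)] = 0/20 = 0
  <chi_1*chi_5, chi_8> = (1/20)[1*(2)*conj(2) + 1*(-2)*conj(2) + 2*(1/2 + sqrt(5)/2)*conj(-sqrt(5)/2 - 1/2) + 2*(-1/2 + sqrt(5)/2)*conj(-1/2 + sqrt(5)/2) + 2*(1/2 - sqrt(5)/2)*conj(-1/2 + sqrt(5)/2) + 2*(-sqrt(5)/2 - 1/2)*conj(-sqrt(5)/2 - 1/2) + 5*(0)*conj(0) + 5*(0)*conj(0)]
      = (1/20)[(4) + (-4) + (-3 - sqrt(5)) + (3 - sqrt(5)) + (-3 + sqrt(5)) + (sqrt(5) + 3) + (0) + (0)] = 0/20 = 0
Hence the multiplicities are chi_5: 1. Dimension check: dim(chi_1)*dim(chi_5) = 1*2 = 2 and sum (mult * dim) = 1*2 = 2.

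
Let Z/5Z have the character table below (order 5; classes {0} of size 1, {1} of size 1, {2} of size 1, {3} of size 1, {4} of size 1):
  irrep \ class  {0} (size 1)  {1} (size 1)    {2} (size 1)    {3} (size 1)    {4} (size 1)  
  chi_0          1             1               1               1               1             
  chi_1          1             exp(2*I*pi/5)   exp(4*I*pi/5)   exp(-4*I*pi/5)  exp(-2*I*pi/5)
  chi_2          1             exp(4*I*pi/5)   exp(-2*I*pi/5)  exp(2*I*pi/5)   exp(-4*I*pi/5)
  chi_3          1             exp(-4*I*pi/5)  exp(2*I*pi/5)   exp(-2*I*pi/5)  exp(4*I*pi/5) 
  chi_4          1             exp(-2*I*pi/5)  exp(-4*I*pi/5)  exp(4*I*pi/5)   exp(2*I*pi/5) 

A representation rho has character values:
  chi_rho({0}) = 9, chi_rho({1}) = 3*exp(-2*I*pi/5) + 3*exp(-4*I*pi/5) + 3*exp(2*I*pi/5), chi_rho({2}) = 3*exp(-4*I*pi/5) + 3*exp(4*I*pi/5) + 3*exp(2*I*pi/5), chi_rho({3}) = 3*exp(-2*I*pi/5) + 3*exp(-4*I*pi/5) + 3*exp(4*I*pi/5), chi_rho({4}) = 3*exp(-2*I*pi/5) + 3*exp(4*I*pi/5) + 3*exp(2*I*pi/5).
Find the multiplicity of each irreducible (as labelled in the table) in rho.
Multiplicities: chi_0: 0, chi_1: 3, chi_2: 0, chi_3: 3, chi_4: 3.

Argument: Use <chi_rho, chi> = (1/|G|) sum_C |C| * chi_rho(C) * conj(chi(C)) with |G| = 5 for each irreducible chi in the table:
  <chi_rho, chi_0> = (1/5)[1*(9)*conj(1) + 1*(3*exp(-2*I*pi/5) + 3*exp(-4*I*pi/5) + 3*exp(2*I*pi/5))*conj(1) + 1*(3*exp(-4*I*pi/5) + 3*exp(4*I*pi/5) + 3*exp(2*I*pi/5))*conj(1) + 1*(3*exp(-2*I*pi/5) + 3*exp(-4*I*pi/5) + 3*exp(4*I*pi/5))*conj(1) + 1*(3*exp(-2*I*pi/5) + 3*exp(4*I*pi/5) + 3*exp(2*I*pi/5))*conj(1)]
      = (1/5)[(9) + (3*exp(-2*I*pi/5) + 3*exp(-4*I*pi/5) + 3*exp(2*I*pi/5)) + (3*exp(-4*I*pi/5) + 3*exp(4*I*pi/5) + 3*exp(2*I*pi/5)) + (3*exp(-2*I*pi/5) + 3*exp(-4*I*pi/5) + 3*exp(4*I*pi/5)) + (3*exp(-2*I*pi/5) + 3*exp(4*I*pi/5) + 3*exp(2*I*pi/5))] = 0/5 = 0
  <chi_rho, chi_1> = (1/5)[1*(9)*conj(1) + 1*(3*exp(-2*I*pi/5) + 3*exp(-4*I*pi/5) + 3*exp(2*I*pi/5))*conj(exp(2*I*pi/5)) + 1*(3*exp(-4*I*pi/5) + 3*exp(4*I*pi/5) + 3*exp(2*I*pi/5))*conj(exp(4*I*pi/5)) + 1*(3*exp(-2*I*pi/5) + 3*exp(-4*I*pi/5) + 3*exp(4*I*pi/5))*conj(exp(-4*I*pi/5)) + 1*(3*exp(-2*I*pi/5) + 3*exp(4*I*pi/5) + 3*exp(2*I*pi/5))*conj(exp(-2*I*pi/5))]
      = (1/5)[(9) + (3 + 3*exp(-4*I*pi/5) + 3*exp(4*I*pi/5)) + (3 + 3*exp(-2*I*pi/5) + 3*exp(2*I*pi/5)) + (3 + 3*exp(-2*I*pi/5) + 3*exp(2*I*pi/5)) + (3 + 3*exp(-4*I*pi/5) + 3*exp(4*I*pi/5))] = 15/5 = 3
  <chi_rho, chi_2> = (1/5)[1*(9)*conj(1) + 1*(3*exp(-2*I*pi/5) + 3*exp(-4*I*pi/5) + 3*exp(2*I*pi/5))*conj(exp(4*I*pi/5)) + 1*(3*exp(-4*I*pi/5) + 3*exp(4*I*pi/5) + 3*exp(2*I*pi/5))*conj(exp(-2*I*pi/5)) + 1*(3*exp(-2*I*pi/5) + 3*exp(-4*I*pi/5) + 3*exp(4*I*pi/5))*conj(exp(2*I*pi/5)) + 1*(3*exp(-2*I*pi/5) + 3*exp(4*I*pi/5) + 3*exp(2*I*pi/5))*conj(exp(-4*I*pi/5))]
      = (1/5)[(9) + (3*exp(-2*I*pi/5) + 3*exp(4*I*pi/5) + 3*exp(2*I*pi/5)) + (3*exp(-2*I*pi/5) + 3*exp(-4*I*pi/5) + 3*exp(4*I*pi/5)) + (3*exp(-4*I*pi/5) + 3*exp(4*I*pi/5) + 3*exp(2*I*pi/5)) + (3*exp(-2*I*pi/5) + 3*exp(-4*I*pi/5) + 3*exp(2*I*pi/5))] = 0/5 = 0
  <chi_rho, chi_3> = (1/5)[1*(9)*conj(1) + 1*(3*exp(-2*I*pi/5) + 3*exp(-4*I*pi/5) + 3*exp(2*I*pi/5))*conj(exp(-4*I*pi/5)) + 1*(3*exp(-4*I*pi/5) + 3*exp(4*I*pi/5) + 3*exp(2*I*pi/5))*conj(exp(2*I*pi/5)) + 1*(3*exp(-2*I*pi/5) + 3*exp(-4*I*pi/5) + 3*exp(4*I*pi/5))*conj(exp(-2*I*pi/5)) + 1*(3*exp(-2*I*pi/5) + 3*exp(4*I*pi/5) + 3*exp(2*I*pi/5))*conj(exp(4*I*pi/5))]
      = (1/5)[(9) + (3 + 3*exp(-4*I*pi/5) + 3*exp(2*I*pi/5)) + (3 + 3*exp(4*I*pi/5) + 3*exp(2*I*pi/5)) + (3 + 3*exp(-2*I*pi/5) + 3*exp(-4*I*pi/5)) + (3 + 3*exp(-2*I*pi/5) + 3*exp(4*I*pi/5))] = 15/5 = 3
  <chi_rho, chi_4> = (1/5)[1*(9)*conj(1) + 1*(3*exp(-2*I*pi/5) + 3*exp(-4*I*pi/5) + 3*exp(2*I*pi/5))*conj(exp(-2*I*pi/5)) + 1*(3*exp(-4*I*pi/5) + 3*exp(4*I*pi/5) + 3*exp(2*I*pi/5))*conj(exp(-4*I*pi/5)) + 1*(3*exp(-2*I*pi/5) + 3*exp(-4*I*pi/5) + 3*exp(4*I*pi/5))*conj(exp(4*I*pi/5)) + 1*(3*exp(-2*I*pi/5) + 3*exp(4*I*pi/5) + 3*exp(2*I*pi/5))*conj(exp(2*I*pi/5))]
      = (1/5)[(9) + (3 + 3*exp(-2*I*pi/5) + 3*exp(4*I*pi/5)) + (3 + 3*exp(-2*I*pi/5) + 3*exp(-4*I*pi/5)) + (3 + 3*exp(4*I*pi/5) + 3*exp(2*I*pi/5)) + (3 + 3*exp(-4*I*pi/5) + 3*exp(2*I*pi/5))] = 15/5 = 3
(Exp terms are combined using exp(i*s)*conj(exp(i*t)) = exp(i*(s-t)), and sums of them are collapsed using the identity that for every m > 1 the m distinct m-th roots of unity sum to 0, e.g. 1 + exp(2*I*pi/3) + exp(-2*I*pi/3) = 0.)
Dimension check: dim(rho) = sum (mult * dim) = 0*1 + 3*1 + 0*1 + 3*1 + 3*1 = 9 = chi_rho(e) = 9.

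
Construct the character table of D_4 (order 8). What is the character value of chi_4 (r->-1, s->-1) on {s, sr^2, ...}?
Conjugacy classes: {e} of size 1, {r^2} of size 1, {r^1, r^3} of size 2, {s, sr^2, ...} of size 2, {sr, sr^3, ...} of size 2.
Character table:
  irrep \ class              {e} (size 1)  {r^2} (size 1)  {r^1, r^3} (size 2)  {s, sr^2, ...} (size 2)  {sr, sr^3, ...} (size 2)
  chi_1 (triv)               1             1               1                    1                        1                       
  chi_2 (sign: r->1, s->-1)  1             1               1                    -1                       -1                      
  chi_3 (r->-1, s->1)        1             1               -1                   1                        -1                      
  chi_4 (r->-1, s->-1)       1             1               -1                   -1                       1                       
  chi_5 (2d, j=1)            2             -2              0                    0                        0                       

Spot check: chi_4 (r->-1, s->-1) on {s, sr^2, ...} = -1.

Details: D_4 has order 2*4 = 8 with 5 conjugacy classes, hence 5 irreducibles. Sum of squared dims 1 + 1 + 1 + 1 + 4 = 8 = |G|. Linear characters come from the abelianisation; the 2-dimensional irreps have character r^k -> 2*cos(2*pi*j*k/4), reflections -> 0.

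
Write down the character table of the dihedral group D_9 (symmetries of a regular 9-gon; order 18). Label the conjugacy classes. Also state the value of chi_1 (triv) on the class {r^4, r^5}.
Conjugacy classes: {e} of size 1, {r^1, r^8} of size 2, {r^2, r^7} of size 2, {r^3, r^6} of size 2, {r^4, r^5} of size 2, {s, sr, ..., sr^8} of size 9.
Character table:
  irrep \ class              {e} (size 1)  {r^1, r^8} (size 2)  {r^2, r^7} (size 2)  {r^3, r^6} (size 2)  {r^4, r^5} (size 2)  {s, sr, ..., sr^8} (size 9)
  chi_1 (triv)               1             1                    1                    1                    1                    1                          
  chi_2 (sign: r->1, s->-1)  1             1                    1                    1                    1                    -1                         
  chi_3 (2d, j=1)            2             2*cos(2*pi/9)        2*cos(4*pi/9)        -1                   -2*cos(pi/9)         0                          
  chi_4 (2d, j=2)            2             2*cos(4*pi/9)        -2*cos(pi/9)         -1                   2*cos(2*pi/9)        0                          
  chi_5 (2d, j=3)            2             -1                   -1                   2                    -1                   0                          
  chi_6 (2d, j=4)            2             -2*cos(pi/9)         2*cos(2*pi/9)        -1                   2*cos(4*pi/9)        0                          

Spot check: chi_1 (triv) on {r^4, r^5} = 1.

Why: D_9 has order 2*9 = 18 with 6 conjugacy classes, hence 6 irreducibles. Sum of squared dims 1 + 1 + 4 + 4 + 4 + 4 = 18 = |G|. Linear characters come from the abelianisation; the 2-dimensional irreps have character r^k -> 2*cos(2*pi*j*k/9), reflections -> 0.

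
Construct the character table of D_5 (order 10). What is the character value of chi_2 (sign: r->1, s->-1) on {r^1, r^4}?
Conjugacy classes: {e} of size 1, {r^1, r^4} of size 2, {r^2, r^3} of size 2, {s, sr, ..., sr^4} of size 5.
Character table:
  irrep \ class              {e} (size 1)  {r^1, r^4} (size 2)  {r^2, r^3} (size 2)  {s, sr, ..., sr^4} (size 5)
  chi_1 (triv)               1             1                    1                    1                          
  chi_2 (sign: r->1, s->-1)  1             1                    1                    -1                         
  chi_3 (2d, j=1)            2             -1/2 + sqrt(5)/2     -sqrt(5)/2 - 1/2     0                          
  chi_4 (2d, j=2)            2             -sqrt(5)/2 - 1/2     -1/2 + sqrt(5)/2     0                          

Spot check: chi_2 (sign: r->1, s->-1) on {r^1, r^4} = 1.

Solution. D_5 has order 2*5 = 10 with 4 conjugacy classes, hence 4 irreducibles. Sum of squared dims 1 + 1 + 4 + 4 = 10 = |G|. Linear characters come from the abelianisation; the 2-dimensional irreps have character r^k -> 2*cos(2*pi*j*k/5), reflections -> 0.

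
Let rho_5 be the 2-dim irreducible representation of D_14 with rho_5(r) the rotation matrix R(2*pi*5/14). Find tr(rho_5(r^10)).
chi_{rho_5}(r^10) = 2*cos(2*pi*5*10/14) = -2*cos(pi/7)

Solution. rho_5(r^10) is rotation by angle 2*pi*5*10/14, whose trace is 2*cos(2*pi*5*10/14) = -2*cos(pi/7).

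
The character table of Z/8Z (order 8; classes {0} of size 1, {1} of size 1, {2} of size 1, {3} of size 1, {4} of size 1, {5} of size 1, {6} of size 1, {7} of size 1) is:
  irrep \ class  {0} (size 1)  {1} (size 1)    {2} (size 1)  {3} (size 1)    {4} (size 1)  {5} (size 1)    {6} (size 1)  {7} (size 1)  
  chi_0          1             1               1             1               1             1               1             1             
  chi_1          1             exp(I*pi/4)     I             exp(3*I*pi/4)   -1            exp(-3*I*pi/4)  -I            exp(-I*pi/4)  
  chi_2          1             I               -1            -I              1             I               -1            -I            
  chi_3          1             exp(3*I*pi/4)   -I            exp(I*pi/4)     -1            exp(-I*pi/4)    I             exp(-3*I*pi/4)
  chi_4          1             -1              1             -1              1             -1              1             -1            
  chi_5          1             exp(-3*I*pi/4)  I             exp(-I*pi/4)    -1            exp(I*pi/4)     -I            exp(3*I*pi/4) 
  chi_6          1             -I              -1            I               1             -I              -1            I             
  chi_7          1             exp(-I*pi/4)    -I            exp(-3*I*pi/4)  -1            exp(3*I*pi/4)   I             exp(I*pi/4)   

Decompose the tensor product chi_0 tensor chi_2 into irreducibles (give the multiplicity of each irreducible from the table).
chi_0 tensor chi_2 = chi_2 (all other irreducibles have multiplicity 0).

The character of a tensor product is the pointwise product (chi_0 * chi_2)(C) = chi_0(C) * chi_2(C):
  {0}: (1)*(1), {1}: (1)*(I), {2}: (1)*(-1), {3}: (1)*(-I), {4}: (1)*(1), {5}: (1)*(I), {6}: (1)*(-1), {7}: (1)*(-I)
so (chi_0 * chi_2) takes values
  {0} -> 1, {1} -> I, {2} -> -1, {3} -> -I, {4} -> 1, {5} -> I, {6} -> -1, {7} -> -I.
Now take the inner product of this character with each irreducible chi from the table, <chi_0*chi_2, chi> = (1/8) sum_C |C| (chi_0*chi_2)(C) conj(chi(C)):
  <chi_0*chi_2, chi_0> = (1/8)[1*(1)*conj(1) + 1*(I)*conj(1) + 1*(-1)*conj(1) + 1*(-I)*conj(1) + 1*(1)*conj(1) + 1*(I)*conj(1) + 1*(-1)*conj(1) + 1*(-I)*conj(1)]
      = (1/8)[(1) + (I) + (-1) + (-I) + (1) + (I) + (-1) + (-I)] = 0/8 = 0
  <chi_0*chi_2, chi_1> = (1/8)[1*(1)*conj(1) + 1*(I)*conj(exp(I*pi/4)) + 1*(-1)*conj(I) + 1*(-I)*conj(exp(3*I*pi/4)) + 1*(1)*conj(-1) + 1*(I)*conj(exp(-3*I*pi/4)) + 1*(-1)*conj(-I) + 1*(-I)*conj(exp(-I*pi/4))]
      = (1/8)[(1) + (exp(I*pi/4)) + (I) + (-exp(-I*pi/4)) + (-1) + (exp(-3*I*pi/4)) + (-I) + (-exp(3*I*pi/4))] = 0/8 = 0
  <chi_0*chi_2, chi_2> = (1/8)[1*(1)*conj(1) + 1*(I)*conj(I) + 1*(-1)*conj(-1) + 1*(-I)*conj(-I) + 1*(1)*conj(1) + 1*(I)*conj(I) + 1*(-1)*conj(-1) + 1*(-I)*conj(-I)]
      = (1/8)[(1) + (1) + (1) + (1) + (1) + (1) + (1) + (1)] = 8/8 = 1
  <chi_0*chi_2, chi_3> = (1/8)[1*(1)*conj(1) + 1*(I)*conj(exp(3*I*pi/4)) + 1*(-1)*conj(-I) + 1*(-I)*conj(exp(I*pi/4)) + 1*(1)*conj(-1) + 1*(I)*conj(exp(-I*pi/4)) + 1*(-1)*conj(I) + 1*(-I)*conj(exp(-3*I*pi/4))]
      = (1/8)[(1) + (exp(-I*pi/4)) + (-I) + (-exp(I*pi/4)) + (-1) + (exp(3*I*pi/4)) + (I) + (-exp(-3*I*pi/4))] = 0/8 = 0
  <chi_0*chi_2, chi_4> = (1/8)[1*(1)*conj(1) + 1*(I)*conj(-1) + 1*(-1)*conj(1) + 1*(-I)*conj(-1) + 1*(1)*conj(1) + 1*(I)*conj(-1) + 1*(-1)*conj(1) + 1*(-I)*conj(-1)]
      = (1/8)[(1) + (-I) + (-1) + (I) + (1) + (-I) + (-1) + (I)] = 0/8 = 0
  <chi_0*chi_2, chi_5> = (1/8)[1*(1)*conj(1) + 1*(I)*conj(exp(-3*I*pi/4)) + 1*(-1)*conj(I) + 1*(-I)*conj(exp(-I*pi/4)) + 1*(1)*conj(-1) + 1*(I)*conj(exp(I*pi/4)) + 1*(-1)*conj(-I) + 1*(-I)*conj(exp(3*I*pi/4))]
      = (1/8)[(1) + (exp(-3*I*pi/4)) + (I) + (-exp(3*I*pi/4)) + (-1) + (exp(I*pi/4)) + (-I) + (-exp(-I*pi/4))] = 0/8 = 0
  <chi_0*chi_2, chi_6> = (1/8)[1*(1)*conj(1) + 1*(I)*conj(-I) + 1*(-1)*conj(-1) + 1*(-I)*conj(I) + 1*(1)*conj(1) + 1*(I)*conj(-I) + 1*(-1)*conj(-1) + 1*(-I)*conj(I)]
      = (1/8)[(1) + (-1) + (1) + (-1) + (1) + (-1) + (1) + (-1)] = 0/8 = 0
  <chi_0*chi_2, chi_7> = (1/8)[1*(1)*conj(1) + 1*(I)*conj(exp(-I*pi/4)) + 1*(-1)*conj(-I) + 1*(-I)*conj(exp(-3*I*pi/4)) + 1*(1)*conj(-1) + 1*(I)*conj(exp(3*I*pi/4)) + 1*(-1)*conj(I) + 1*(-I)*conj(exp(I*pi/4))]
      = (1/8)[(1) + (exp(3*I*pi/4)) + (-I) + (-exp(-3*I*pi/4)) + (-1) + (exp(-I*pi/4)) + (I) + (-exp(I*pi/4))] = 0/8 = 0
(Exp terms are combined using exp(i*s)*conj(exp(i*t)) = exp(i*(s-t)), and sums of them are collapsed using the identity that for every m > 1 the m distinct m-th roots of unity sum to 0, e.g. 1 + exp(2*I*pi/3) + exp(-2*I*pi/3) = 0.)
Hence the multiplicities are chi_2: 1. Dimension check: dim(chi_0)*dim(chi_2) = 1*1 = 1 and sum (mult * dim) = 1*1 = 1.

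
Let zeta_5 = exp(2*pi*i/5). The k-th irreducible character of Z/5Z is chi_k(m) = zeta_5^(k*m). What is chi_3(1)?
chi_3(1) = zeta_5^3 = exp(-4*I*pi/5)

chi_3(1) = zeta_5^(3*1) = zeta_5^3. Since zeta_5^5 = 1, this equals zeta_5^3 = exp(2*pi*i*3/5) = exp(-4*I*pi/5).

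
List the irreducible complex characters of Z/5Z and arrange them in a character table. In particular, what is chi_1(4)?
Character table of Z/5Z (irreps indexed chi_0,...,chi_4 with chi_k(m) = zeta_5^(k*m), zeta_5 = exp(2*pi*i/5)):
  irrep \ class  {0} (size 1)  {1} (size 1)    {2} (size 1)    {3} (size 1)    {4} (size 1)  
  chi_0          1             1               1               1               1             
  chi_1          1             exp(2*I*pi/5)   exp(4*I*pi/5)   exp(-4*I*pi/5)  exp(-2*I*pi/5)
  chi_2          1             exp(4*I*pi/5)   exp(-2*I*pi/5)  exp(2*I*pi/5)   exp(-4*I*pi/5)
  chi_3          1             exp(-4*I*pi/5)  exp(2*I*pi/5)   exp(-2*I*pi/5)  exp(4*I*pi/5) 
  chi_4          1             exp(-2*I*pi/5)  exp(-4*I*pi/5)  exp(4*I*pi/5)   exp(2*I*pi/5) 

Spot check: chi_1(4) = zeta_5^(1*4) = zeta_5^4 = exp(-2*I*pi/5).

Justification: Z/5Z is abelian, so all 5 irreducible complex representations are 1-dimensional. They are given by chi_k(m) = zeta_5^(k*m) for k = 0,...,4. Row orthogonality: sum_m chi_k(m) conj(chi_l(m)) = 5 * [k = l].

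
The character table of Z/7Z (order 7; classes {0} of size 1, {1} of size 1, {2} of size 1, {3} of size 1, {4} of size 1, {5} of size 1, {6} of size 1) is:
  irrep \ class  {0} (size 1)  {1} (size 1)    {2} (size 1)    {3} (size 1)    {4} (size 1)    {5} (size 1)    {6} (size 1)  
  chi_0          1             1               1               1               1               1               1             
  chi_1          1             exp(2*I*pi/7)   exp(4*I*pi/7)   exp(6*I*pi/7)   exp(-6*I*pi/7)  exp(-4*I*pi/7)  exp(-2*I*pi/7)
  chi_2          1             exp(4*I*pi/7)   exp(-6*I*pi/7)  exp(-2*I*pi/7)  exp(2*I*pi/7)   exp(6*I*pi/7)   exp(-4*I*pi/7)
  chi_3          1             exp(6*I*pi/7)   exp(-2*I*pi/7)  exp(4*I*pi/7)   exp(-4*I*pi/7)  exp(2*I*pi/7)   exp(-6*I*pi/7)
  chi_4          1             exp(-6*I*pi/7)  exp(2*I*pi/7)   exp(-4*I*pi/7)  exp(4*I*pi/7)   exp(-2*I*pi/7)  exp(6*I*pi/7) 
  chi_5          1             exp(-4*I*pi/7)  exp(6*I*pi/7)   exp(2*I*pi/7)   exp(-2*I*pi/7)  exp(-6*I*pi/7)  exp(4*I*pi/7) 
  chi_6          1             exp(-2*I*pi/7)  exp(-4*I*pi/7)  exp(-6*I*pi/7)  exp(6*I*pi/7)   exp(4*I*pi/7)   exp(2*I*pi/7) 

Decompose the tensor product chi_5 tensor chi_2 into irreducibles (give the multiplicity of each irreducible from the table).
chi_5 tensor chi_2 = chi_0 (all other irreducibles have multiplicity 0).

Proof sketch: The character of a tensor product is the pointwise product (chi_5 * chi_2)(C) = chi_5(C) * chi_2(C):
  {0}: (1)*(1), {1}: (exp(-4*I*pi/7))*(exp(4*I*pi/7)), {2}: (exp(6*I*pi/7))*(exp(-6*I*pi/7)), {3}: (exp(2*I*pi/7))*(exp(-2*I*pi/7)), {4}: (exp(-2*I*pi/7))*(exp(2*I*pi/7)), {5}: (exp(-6*I*pi/7))*(exp(6*I*pi/7)), {6}: (exp(4*I*pi/7))*(exp(-4*I*pi/7))
so (chi_5 * chi_2) takes values
  {0} -> 1, {1} -> 1, {2} -> 1, {3} -> 1, {4} -> 1, {5} -> 1, {6} -> 1.
Now take the inner product of this character with each irreducible chi from the table, <chi_5*chi_2, chi> = (1/7) sum_C |C| (chi_5*chi_2)(C) conj(chi(C)):
  <chi_5*chi_2, chi_0> = (1/7)[1*(1)*conj(1) + 1*(1)*conj(1) + 1*(1)*conj(1) + 1*(1)*conj(1) + 1*(1)*conj(1) + 1*(1)*conj(1) + 1*(1)*conj(1)]
      = (1/7)[(1) + (1) + (1) + (1) + (1) + (1) + (1)] = 7/7 = 1
  <chi_5*chi_2, chi_1> = (1/7)[1*(1)*conj(1) + 1*(1)*conj(exp(2*I*pi/7)) + 1*(1)*conj(exp(4*I*pi/7)) + 1*(1)*conj(exp(6*I*pi/7)) + 1*(1)*conj(exp(-6*I*pi/7)) + 1*(1)*conj(exp(-4*I*pi/7)) + 1*(1)*conj(exp(-2*I*pi/7))]
      = (1/7)[(1) + (exp(-2*I*pi/7)) + (exp(-4*I*pi/7)) + (exp(-6*I*pi/7)) + (exp(6*I*pi/7)) + (exp(4*I*pi/7)) + (exp(2*I*pi/7))] = 0/7 = 0
  <chi_5*chi_2, chi_2> = (1/7)[1*(1)*conj(1) + 1*(1)*conj(exp(4*I*pi/7)) + 1*(1)*conj(exp(-6*I*pi/7)) + 1*(1)*conj(exp(-2*I*pi/7)) + 1*(1)*conj(exp(2*I*pi/7)) + 1*(1)*conj(exp(6*I*pi/7)) + 1*(1)*conj(exp(-4*I*pi/7))]
      = (1/7)[(1) + (exp(-4*I*pi/7)) + (exp(6*I*pi/7)) + (exp(2*I*pi/7)) + (exp(-2*I*pi/7)) + (exp(-6*I*pi/7)) + (exp(4*I*pi/7))] = 0/7 = 0
  <chi_5*chi_2, chi_3> = (1/7)[1*(1)*conj(1) + 1*(1)*conj(exp(6*I*pi/7)) + 1*(1)*conj(exp(-2*I*pi/7)) + 1*(1)*conj(exp(4*I*pi/7)) + 1*(1)*conj(exp(-4*I*pi/7)) + 1*(1)*conj(exp(2*I*pi/7)) + 1*(1)*conj(exp(-6*I*pi/7))]
      = (1/7)[(1) + (exp(-6*I*pi/7)) + (exp(2*I*pi/7)) + (exp(-4*I*pi/7)) + (exp(4*I*pi/7)) + (exp(-2*I*pi/7)) + (exp(6*I*pi/7))] = 0/7 = 0
  <chi_5*chi_2, chi_4> = (1/7)[1*(1)*conj(1) + 1*(1)*conj(exp(-6*I*pi/7)) + 1*(1)*conj(exp(2*I*pi/7)) + 1*(1)*conj(exp(-4*I*pi/7)) + 1*(1)*conj(exp(4*I*pi/7)) + 1*(1)*conj(exp(-2*I*pi/7)) + 1*(1)*conj(exp(6*I*pi/7))]
      = (1/7)[(1) + (exp(6*I*pi/7)) + (exp(-2*I*pi/7)) + (exp(4*I*pi/7)) + (exp(-4*I*pi/7)) + (exp(2*I*pi/7)) + (exp(-6*I*pi/7))] = 0/7 = 0
  <chi_5*chi_2, chi_5> = (1/7)[1*(1)*conj(1) + 1*(1)*conj(exp(-4*I*pi/7)) + 1*(1)*conj(exp(6*I*pi/7)) + 1*(1)*conj(exp(2*I*pi/7)) + 1*(1)*conj(exp(-2*I*pi/7)) + 1*(1)*conj(exp(-6*I*pi/7)) + 1*(1)*conj(exp(4*I*pi/7))]
      = (1/7)[(1) + (exp(4*I*pi/7)) + (exp(-6*I*pi/7)) + (exp(-2*I*pi/7)) + (exp(2*I*pi/7)) + (exp(6*I*pi/7)) + (exp(-4*I*pi/7))] = 0/7 = 0
  <chi_5*chi_2, chi_6> = (1/7)[1*(1)*conj(1) + 1*(1)*conj(exp(-2*I*pi/7)) + 1*(1)*conj(exp(-4*I*pi/7)) + 1*(1)*conj(exp(-6*I*pi/7)) + 1*(1)*conj(exp(6*I*pi/7)) + 1*(1)*conj(exp(4*I*pi/7)) + 1*(1)*conj(exp(2*I*pi/7))]
      = (1/7)[(1) + (exp(2*I*pi/7)) + (exp(4*I*pi/7)) + (exp(6*I*pi/7)) + (exp(-6*I*pi/7)) + (exp(-4*I*pi/7)) + (exp(-2*I*pi/7))] = 0/7 = 0
(Exp terms are combined using exp(i*s)*conj(exp(i*t)) = exp(i*(s-t)), and sums of them are collapsed using the identity that for every m > 1 the m distinct m-th roots of unity sum to 0, e.g. 1 + exp(2*I*pi/3) + exp(-2*I*pi/3) = 0.)
Hence the multiplicities are chi_0: 1. Dimension check: dim(chi_5)*dim(chi_2) = 1*1 = 1 and sum (mult * dim) = 1*1 = 1.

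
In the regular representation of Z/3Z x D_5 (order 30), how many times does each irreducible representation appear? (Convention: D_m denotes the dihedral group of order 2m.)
Each irreducible V_i of dimension d_i appears with multiplicity d_i, i.e. rho_reg = (direct sum over all irreducibles V_i) d_i V_i. The irreducible dimensions for Z/3Z x D_5 are 1, 1, 1, 1, 1, 1, 2, 2, 2, 2, 2, 2: 6 irreducibles of dimension 1, each with multiplicity 1; 6 irreducibles of dimension 2, each with multiplicity 2. Total dimension 6*1*1 + 6*2*2 = 30 = |G|.

General theorem: in the regular representation of a finite group G, each irreducible appears with multiplicity equal to its dimension. Check: dim(rho_reg) = sum d_i^2 = 1 + 1 + 1 + 1 + 1 + 1 + 4 + 4 + 4 + 4 + 4 + 4 = 30 = |G|.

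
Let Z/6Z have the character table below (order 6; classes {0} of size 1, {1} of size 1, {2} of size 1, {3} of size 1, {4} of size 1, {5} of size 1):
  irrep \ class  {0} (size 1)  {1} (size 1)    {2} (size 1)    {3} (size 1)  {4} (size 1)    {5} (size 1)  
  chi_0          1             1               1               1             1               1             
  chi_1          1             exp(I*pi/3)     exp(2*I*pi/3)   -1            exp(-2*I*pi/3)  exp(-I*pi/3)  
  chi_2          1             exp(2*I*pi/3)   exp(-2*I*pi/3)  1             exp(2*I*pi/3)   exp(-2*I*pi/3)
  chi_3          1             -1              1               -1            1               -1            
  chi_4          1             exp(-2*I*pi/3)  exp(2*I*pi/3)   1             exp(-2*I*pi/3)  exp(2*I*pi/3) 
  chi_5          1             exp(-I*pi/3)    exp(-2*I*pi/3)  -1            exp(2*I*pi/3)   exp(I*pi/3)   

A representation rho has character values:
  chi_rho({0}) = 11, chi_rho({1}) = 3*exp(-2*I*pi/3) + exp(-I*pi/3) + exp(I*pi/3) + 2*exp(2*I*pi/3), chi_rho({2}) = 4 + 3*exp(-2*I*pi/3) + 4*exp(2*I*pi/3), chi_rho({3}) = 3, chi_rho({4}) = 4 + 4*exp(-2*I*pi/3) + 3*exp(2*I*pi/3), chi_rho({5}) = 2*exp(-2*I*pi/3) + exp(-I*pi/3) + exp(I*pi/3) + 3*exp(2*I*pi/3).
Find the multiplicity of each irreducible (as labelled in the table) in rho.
Multiplicities: chi_0: 2, chi_1: 1, chi_2: 2, chi_3: 2, chi_4: 3, chi_5: 1.

Details: Use <chi_rho, chi> = (1/|G|) sum_C |C| * chi_rho(C) * conj(chi(C)) with |G| = 6 for each irreducible chi in the table:
  <chi_rho, chi_0> = (1/6)[1*(11)*conj(1) + 1*(3*exp(-2*I*pi/3) + exp(-I*pi/3) + exp(I*pi/3) + 2*exp(2*I*pi/3))*conj(1) + 1*(4 + 3*exp(-2*I*pi/3) + 4*exp(2*I*pi/3))*conj(1) + 1*(3)*conj(1) + 1*(4 + 4*exp(-2*I*pi/3) + 3*exp(2*I*pi/3))*conj(1) + 1*(2*exp(-2*I*pi/3) + exp(-I*pi/3) + exp(I*pi/3) + 3*exp(2*I*pi/3))*conj(1)]
      = (1/6)[(11) + (3*exp(-2*I*pi/3) + exp(-I*pi/3) + exp(I*pi/3) + 2*exp(2*I*pi/3)) + (4 + 3*exp(-2*I*pi/3) + 4*exp(2*I*pi/3)) + (3) + (4 + 4*exp(-2*I*pi/3) + 3*exp(2*I*pi/3)) + (2*exp(-2*I*pi/3) + exp(-I*pi/3) + exp(I*pi/3) + 3*exp(2*I*pi/3))] = 12/6 = 2
  <chi_rho, chi_1> = (1/6)[1*(11)*conj(1) + 1*(3*exp(-2*I*pi/3) + exp(-I*pi/3) + exp(I*pi/3) + 2*exp(2*I*pi/3))*conj(exp(I*pi/3)) + 1*(4 + 3*exp(-2*I*pi/3) + 4*exp(2*I*pi/3))*conj(exp(2*I*pi/3)) + 1*(3)*conj(-1) + 1*(4 + 4*exp(-2*I*pi/3) + 3*exp(2*I*pi/3))*conj(exp(-2*I*pi/3)) + 1*(2*exp(-2*I*pi/3) + exp(-I*pi/3) + exp(I*pi/3) + 3*exp(2*I*pi/3))*conj(exp(-I*pi/3))]
      = (1/6)[(11) + (-2 + exp(-2*I*pi/3) + 2*exp(I*pi/3)) + (4 + 4*exp(-2*I*pi/3) + 3*exp(2*I*pi/3)) + (-3) + (4 + 3*exp(-2*I*pi/3) + 4*exp(2*I*pi/3)) + (-2 + 2*exp(-I*pi/3) + exp(2*I*pi/3))] = 6/6 = 1
  <chi_rho, chi_2> = (1/6)[1*(11)*conj(1) + 1*(3*exp(-2*I*pi/3) + exp(-I*pi/3) + exp(I*pi/3) + 2*exp(2*I*pi/3))*conj(exp(2*I*pi/3)) + 1*(4 + 3*exp(-2*I*pi/3) + 4*exp(2*I*pi/3))*conj(exp(-2*I*pi/3)) + 1*(3)*conj(1) + 1*(4 + 4*exp(-2*I*pi/3) + 3*exp(2*I*pi/3))*conj(exp(2*I*pi/3)) + 1*(2*exp(-2*I*pi/3) + exp(-I*pi/3) + exp(I*pi/3) + 3*exp(2*I*pi/3))*conj(exp(-2*I*pi/3))]
      = (1/6)[(11) + (1 + exp(-I*pi/3) + 3*exp(2*I*pi/3)) + (-1) + (3) + (-1) + (1 + 3*exp(-2*I*pi/3) + exp(I*pi/3))] = 12/6 = 2
  <chi_rho, chi_3> = (1/6)[1*(11)*conj(1) + 1*(3*exp(-2*I*pi/3) + exp(-I*pi/3) + exp(I*pi/3) + 2*exp(2*I*pi/3))*conj(-1) + 1*(4 + 3*exp(-2*I*pi/3) + 4*exp(2*I*pi/3))*conj(1) + 1*(3)*conj(-1) + 1*(4 + 4*exp(-2*I*pi/3) + 3*exp(2*I*pi/3))*conj(1) + 1*(2*exp(-2*I*pi/3) + exp(-I*pi/3) + exp(I*pi/3) + 3*exp(2*I*pi/3))*conj(-1)]
      = (1/6)[(11) + (-2*exp(2*I*pi/3) - exp(I*pi/3) - exp(-I*pi/3) - 3*exp(-2*I*pi/3)) + (4 + 3*exp(-2*I*pi/3) + 4*exp(2*I*pi/3)) + (-3) + (4 + 4*exp(-2*I*pi/3) + 3*exp(2*I*pi/3)) + (-3*exp(2*I*pi/3) - exp(I*pi/3) - exp(-I*pi/3) - 2*exp(-2*I*pi/3))] = 12/6 = 2
  <chi_rho, chi_4> = (1/6)[1*(11)*conj(1) + 1*(3*exp(-2*I*pi/3) + exp(-I*pi/3) + exp(I*pi/3) + 2*exp(2*I*pi/3))*conj(exp(-2*I*pi/3)) + 1*(4 + 3*exp(-2*I*pi/3) + 4*exp(2*I*pi/3))*conj(exp(2*I*pi/3)) + 1*(3)*conj(1) + 1*(4 + 4*exp(-2*I*pi/3) + 3*exp(2*I*pi/3))*conj(exp(-2*I*pi/3)) + 1*(2*exp(-2*I*pi/3) + exp(-I*pi/3) + exp(I*pi/3) + 3*exp(2*I*pi/3))*conj(exp(2*I*pi/3))]
      = (1/6)[(11) + (2 + 2*exp(-2*I*pi/3) + exp(I*pi/3)) + (4 + 4*exp(-2*I*pi/3) + 3*exp(2*I*pi/3)) + (3) + (4 + 3*exp(-2*I*pi/3) + 4*exp(2*I*pi/3)) + (2 + exp(-I*pi/3) + 2*exp(2*I*pi/3))] = 18/6 = 3
  <chi_rho, chi_5> = (1/6)[1*(11)*conj(1) + 1*(3*exp(-2*I*pi/3) + exp(-I*pi/3) + exp(I*pi/3) + 2*exp(2*I*pi/3))*conj(exp(-I*pi/3)) + 1*(4 + 3*exp(-2*I*pi/3) + 4*exp(2*I*pi/3))*conj(exp(-2*I*pi/3)) + 1*(3)*conj(-1) + 1*(4 + 4*exp(-2*I*pi/3) + 3*exp(2*I*pi/3))*conj(exp(2*I*pi/3)) + 1*(2*exp(-2*I*pi/3) + exp(-I*pi/3) + exp(I*pi/3) + 3*exp(2*I*pi/3))*conj(exp(I*pi/3))]
      = (1/6)[(11) + (-1 + 3*exp(-I*pi/3) + exp(2*I*pi/3)) + (-1) + (-3) + (-1) + (-1 + exp(-2*I*pi/3) + 3*exp(I*pi/3))] = 6/6 = 1
(Exp terms are combined using exp(i*s)*conj(exp(i*t)) = exp(i*(s-t)), and sums of them are collapsed using the identity that for every m > 1 the m distinct m-th roots of unity sum to 0, e.g. 1 + exp(2*I*pi/3) + exp(-2*I*pi/3) = 0.)
Dimension check: dim(rho) = sum (mult * dim) = 2*1 + 1*1 + 2*1 + 2*1 + 3*1 + 1*1 = 11 = chi_rho(e) = 11.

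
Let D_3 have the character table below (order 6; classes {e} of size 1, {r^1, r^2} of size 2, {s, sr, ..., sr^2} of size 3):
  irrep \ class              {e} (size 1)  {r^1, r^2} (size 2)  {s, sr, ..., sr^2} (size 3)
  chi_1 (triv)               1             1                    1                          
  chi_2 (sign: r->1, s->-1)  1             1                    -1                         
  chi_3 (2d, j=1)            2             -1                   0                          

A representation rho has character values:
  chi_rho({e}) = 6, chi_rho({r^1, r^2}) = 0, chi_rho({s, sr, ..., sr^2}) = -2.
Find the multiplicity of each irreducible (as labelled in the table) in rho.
Multiplicities: chi_1: 0, chi_2: 2, chi_3: 2.

Why: Use <chi_rho, chi> = (1/|G|) sum_C |C| * chi_rho(C) * conj(chi(C)) with |G| = 6 for each irreducible chi in the table:
  <chi_rho, chi_1> = (1/6)[1*(6)*conj(1) + 2*(0)*conj(1) + 3*(-2)*conj(1)]
      = (1/6)[(6) + (0) + (-6)] = 0/6 = 0
  <chi_rho, chi_2> = (1/6)[1*(6)*conj(1) + 2*(0)*conj(1) + 3*(-2)*conj(-1)]
      = (1/6)[(6) + (0) + (6)] = 12/6 = 2
  <chi_rho, chi_3> = (1/6)[1*(6)*conj(2) + 2*(0)*conj(-1) + 3*(-2)*conj(0)]
      = (1/6)[(12) + (0) + (0)] = 12/6 = 2
Dimension check: dim(rho) = sum (mult * dim) = 0*1 + 2*1 + 2*2 = 6 = chi_rho(e) = 6.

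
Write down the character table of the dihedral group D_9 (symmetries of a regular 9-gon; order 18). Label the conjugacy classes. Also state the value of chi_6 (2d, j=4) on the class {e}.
Conjugacy classes: {e} of size 1, {r^1, r^8} of size 2, {r^2, r^7} of size 2, {r^3, r^6} of size 2, {r^4, r^5} of size 2, {s, sr, ..., sr^8} of size 9.
Character table:
  irrep \ class              {e} (size 1)  {r^1, r^8} (size 2)  {r^2, r^7} (size 2)  {r^3, r^6} (size 2)  {r^4, r^5} (size 2)  {s, sr, ..., sr^8} (size 9)
  chi_1 (triv)               1             1                    1                    1                    1                    1                          
  chi_2 (sign: r->1, s->-1)  1             1                    1                    1                    1                    -1                         
  chi_3 (2d, j=1)            2             2*cos(2*pi/9)        2*cos(4*pi/9)        -1                   -2*cos(pi/9)         0                          
  chi_4 (2d, j=2)            2             2*cos(4*pi/9)        -2*cos(pi/9)         -1                   2*cos(2*pi/9)        0                          
  chi_5 (2d, j=3)            2             -1                   -1                   2                    -1                   0                          
  chi_6 (2d, j=4)            2             -2*cos(pi/9)         2*cos(2*pi/9)        -1                   2*cos(4*pi/9)        0                          

Spot check: chi_6 (2d, j=4) on {e} = 2.

Reasoning: D_9 has order 2*9 = 18 with 6 conjugacy classes, hence 6 irreducibles. Sum of squared dims 1 + 1 + 4 + 4 + 4 + 4 = 18 = |G|. Linear characters come from the abelianisation; the 2-dimensional irreps have character r^k -> 2*cos(2*pi*j*k/9), reflections -> 0.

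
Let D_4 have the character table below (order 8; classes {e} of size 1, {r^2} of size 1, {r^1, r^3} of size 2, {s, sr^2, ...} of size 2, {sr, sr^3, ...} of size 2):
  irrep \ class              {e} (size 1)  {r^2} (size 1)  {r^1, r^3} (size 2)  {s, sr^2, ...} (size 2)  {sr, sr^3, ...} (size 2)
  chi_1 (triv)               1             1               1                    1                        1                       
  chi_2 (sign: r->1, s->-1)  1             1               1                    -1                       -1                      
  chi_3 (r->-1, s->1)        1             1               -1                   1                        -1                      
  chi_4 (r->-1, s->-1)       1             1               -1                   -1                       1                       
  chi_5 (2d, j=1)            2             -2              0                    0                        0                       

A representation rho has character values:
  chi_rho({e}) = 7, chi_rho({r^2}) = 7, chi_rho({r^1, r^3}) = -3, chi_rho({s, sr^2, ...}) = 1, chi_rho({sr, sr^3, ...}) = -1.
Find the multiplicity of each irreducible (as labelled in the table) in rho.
Multiplicities: chi_1: 1, chi_2: 1, chi_3: 3, chi_4: 2, chi_5: 0.

Derivation: Use <chi_rho, chi> = (1/|G|) sum_C |C| * chi_rho(C) * conj(chi(C)) with |G| = 8 for each irreducible chi in the table:
  <chi_rho, chi_1> = (1/8)[1*(7)*conj(1) + 1*(7)*conj(1) + 2*(-3)*conj(1) + 2*(1)*conj(1) + 2*(-1)*conj(1)]
      = (1/8)[(7) + (7) + (-6) + (2) + (-2)] = 8/8 = 1
  <chi_rho, chi_2> = (1/8)[1*(7)*conj(1) + 1*(7)*conj(1) + 2*(-3)*conj(1) + 2*(1)*conj(-1) + 2*(-1)*conj(-1)]
      = (1/8)[(7) + (7) + (-6) + (-2) + (2)] = 8/8 = 1
  <chi_rho, chi_3> = (1/8)[1*(7)*conj(1) + 1*(7)*conj(1) + 2*(-3)*conj(-1) + 2*(1)*conj(1) + 2*(-1)*conj(-1)]
      = (1/8)[(7) + (7) + (6) + (2) + (2)] = 24/8 = 3
  <chi_rho, chi_4> = (1/8)[1*(7)*conj(1) + 1*(7)*conj(1) + 2*(-3)*conj(-1) + 2*(1)*conj(-1) + 2*(-1)*conj(1)]
      = (1/8)[(7) + (7) + (6) + (-2) + (-2)] = 16/8 = 2
  <chi_rho, chi_5> = (1/8)[1*(7)*conj(2) + 1*(7)*conj(-2) + 2*(-3)*conj(0) + 2*(1)*conj(0) + 2*(-1)*conj(0)]
      = (1/8)[(14) + (-14) + (0) + (0) + (0)] = 0/8 = 0
Dimension check: dim(rho) = sum (mult * dim) = 1*1 + 1*1 + 3*1 + 2*1 + 0*2 = 7 = chi_rho(e) = 7.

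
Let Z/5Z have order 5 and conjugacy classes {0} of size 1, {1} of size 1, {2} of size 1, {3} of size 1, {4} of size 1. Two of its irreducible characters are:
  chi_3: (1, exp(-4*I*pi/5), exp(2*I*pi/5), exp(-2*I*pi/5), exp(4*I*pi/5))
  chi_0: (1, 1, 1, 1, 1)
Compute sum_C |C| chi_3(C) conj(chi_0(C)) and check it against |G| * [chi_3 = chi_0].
Sum = 0; so <chi_3, chi_0> = 0 (distinct irreducibles are orthogonal).

Working: Compute term by term over conjugacy classes (|C| * chi_3(C) * conj(chi_0(C))):
  1*(1)*conj(1) + 1*(exp(-4*I*pi/5))*conj(1) + 1*(exp(2*I*pi/5))*conj(1) + 1*(exp(-2*I*pi/5))*conj(1) + 1*(exp(4*I*pi/5))*conj(1)
  = (1) + (exp(-4*I*pi/5)) + (exp(2*I*pi/5)) + (exp(-2*I*pi/5)) + (exp(4*I*pi/5))
  = 0.
(Exp terms are combined using exp(i*s)*conj(exp(i*t)) = exp(i*(s-t)), and sums of them are collapsed using the identity that for every m > 1 the m distinct m-th roots of unity sum to 0, e.g. 1 + exp(2*I*pi/3) + exp(-2*I*pi/3) = 0.)
Dividing by |G| = 5 gives 0/5 = 0, matching the row-orthogonality relation <chi_3, chi_0> = [chi_3 = chi_0].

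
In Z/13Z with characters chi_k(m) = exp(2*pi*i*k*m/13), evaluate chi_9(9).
chi_9(9) = zeta_13^81 = exp(6*I*pi/13)

Explanation: chi_9(9) = zeta_13^(9*9) = zeta_13^81. Since zeta_13^13 = 1, this equals zeta_13^3 = exp(2*pi*i*3/13) = exp(6*I*pi/13).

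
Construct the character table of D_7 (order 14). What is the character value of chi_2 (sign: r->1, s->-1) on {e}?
Conjugacy classes: {e} of size 1, {r^1, r^6} of size 2, {r^2, r^5} of size 2, {r^3, r^4} of size 2, {s, sr, ..., sr^6} of size 7.
Character table:
  irrep \ class              {e} (size 1)  {r^1, r^6} (size 2)  {r^2, r^5} (size 2)  {r^3, r^4} (size 2)  {s, sr, ..., sr^6} (size 7)
  chi_1 (triv)               1             1                    1                    1                    1                          
  chi_2 (sign: r->1, s->-1)  1             1                    1                    1                    -1                         
  chi_3 (2d, j=1)            2             2*cos(2*pi/7)        -2*cos(3*pi/7)       -2*cos(pi/7)         0                          
  chi_4 (2d, j=2)            2             -2*cos(3*pi/7)       -2*cos(pi/7)         2*cos(2*pi/7)        0                          
  chi_5 (2d, j=3)            2             -2*cos(pi/7)         2*cos(2*pi/7)        -2*cos(3*pi/7)       0                          

Spot check: chi_2 (sign: r->1, s->-1) on {e} = 1.

Justification: D_7 has order 2*7 = 14 with 5 conjugacy classes, hence 5 irreducibles. Sum of squared dims 1 + 1 + 4 + 4 + 4 = 14 = |G|. Linear characters come from the abelianisation; the 2-dimensional irreps have character r^k -> 2*cos(2*pi*j*k/7), reflections -> 0.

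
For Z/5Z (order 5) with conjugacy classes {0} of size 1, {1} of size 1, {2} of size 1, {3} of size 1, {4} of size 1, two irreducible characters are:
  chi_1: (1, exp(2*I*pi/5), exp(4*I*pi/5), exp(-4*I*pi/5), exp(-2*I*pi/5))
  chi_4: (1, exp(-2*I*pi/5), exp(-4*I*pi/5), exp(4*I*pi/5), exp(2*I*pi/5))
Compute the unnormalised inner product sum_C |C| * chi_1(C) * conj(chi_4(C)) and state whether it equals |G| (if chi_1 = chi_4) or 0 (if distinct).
Sum = 0; so <chi_1, chi_4> = 0 (distinct irreducibles are orthogonal).

Details: Compute term by term over conjugacy classes (|C| * chi_1(C) * conj(chi_4(C))):
  1*(1)*conj(1) + 1*(exp(2*I*pi/5))*conj(exp(-2*I*pi/5)) + 1*(exp(4*I*pi/5))*conj(exp(-4*I*pi/5)) + 1*(exp(-4*I*pi/5))*conj(exp(4*I*pi/5)) + 1*(exp(-2*I*pi/5))*conj(exp(2*I*pi/5))
  = (1) + (exp(4*I*pi/5)) + (exp(-2*I*pi/5)) + (exp(2*I*pi/5)) + (exp(-4*I*pi/5))
  = 0.
(Exp terms are combined using exp(i*s)*conj(exp(i*t)) = exp(i*(s-t)), and sums of them are collapsed using the identity that for every m > 1 the m distinct m-th roots of unity sum to 0, e.g. 1 + exp(2*I*pi/3) + exp(-2*I*pi/3) = 0.)
Dividing by |G| = 5 gives 0/5 = 0, matching the row-orthogonality relation <chi_1, chi_4> = [chi_1 = chi_4].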